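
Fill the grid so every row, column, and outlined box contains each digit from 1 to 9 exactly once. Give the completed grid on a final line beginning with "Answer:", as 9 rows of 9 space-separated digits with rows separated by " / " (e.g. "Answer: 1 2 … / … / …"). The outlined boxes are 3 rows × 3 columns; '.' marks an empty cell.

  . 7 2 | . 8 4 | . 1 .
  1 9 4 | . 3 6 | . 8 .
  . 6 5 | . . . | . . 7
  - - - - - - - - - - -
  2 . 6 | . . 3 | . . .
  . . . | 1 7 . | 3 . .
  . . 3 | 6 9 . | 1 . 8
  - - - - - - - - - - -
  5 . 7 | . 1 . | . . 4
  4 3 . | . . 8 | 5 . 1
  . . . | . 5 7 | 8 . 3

Step 1. [r3c5∈{2}] only 2 remains possible at r3c5 ⇒ r3c5=2.
Step 2. [r3c4∈{9}] r3c4 has the single candidate 9, so r3c4=9.
Step 3. [r8c8∈{2,6,7,9}] row 8 places 7 nowhere but r8c8, so r8c8=7.
Step 4. [r5c3∈{8,9}] col 3 places 8 nowhere but r5c3. So r5c3=8.
Step 5. [r4c5∈{4}] nothing but 4 survives at r4c5, so r4c5=4.
Step 6. [r1c4∈{5}] only 5 remains possible at r1c4 ⇒ r1c4=5.
Step 7. [r2c9∈{2,5}] r2c9 is the only open cell in row 2 admitting 5, so r2c9=5.
Step 8. [r5c9∈{2,6,9}] r5c9 is the only open cell in col 9 admitting 2. So r5c9=2.
Step 9. [r5c8∈{4,5,6,9}] in row 5, 6 fits only at r5c8, so r5c8=6.
Step 10. [r4c9∈{9}] nothing but 9 survives at r4c9. So r4c9=9.
Step 11. [r7c6∈{2,9}] 9 has one home in col 6: r7c6. So r7c6=9.
Step 12. [r7c8∈{2}] r7c8 has the single candidate 2, so r7c8=2.
Step 13. [r6c8∈{4,5}] across box 6, 4 lands solely at r6c8. So r6c8=4.
Step 14. [r6c2∈{5}] nothing but 5 survives at r6c2, so r6c2=5.
Step 15. [r9c2∈{1,2}] across col 2, 2 lands solely at r9c2, so r9c2=2.
Step 16. [r8c3∈{9}] r8c3 has the single candidate 9. So r8c3=9.
Step 17. [r3c8∈{3}] r3c8's peers cover all but 3, so r3c8=3.
Step 18. [r7c7∈{6}] only 6 remains possible at r7c7. So r7c7=6.
Step 19. [r3c7∈{4}] r3c7's peers cover all but 4 ⇒ r3c7=4.
Step 20. [r5c2∈{4}] r5c2 has the single candidate 4, so r5c2=4.
Step 21. [r8c4∈{2}] r8c4 has the single candidate 2 ⇒ r8c4=2.
Step 22. [r1c9∈{6}] only 6 remains possible at r1c9 ⇒ r1c9=6.
Step 23. [r3c1∈{8}] r3c1's peers cover all but 8. So r3c1=8.
Step 24. [r2c4∈{7}] r2c4 has the single candidate 7, so r2c4=7.
Step 25. [r4c2∈{1}] only 1 remains possible at r4c2. So r4c2=1.
Step 26. [r4c8∈{5}] nothing but 5 survives at r4c8 ⇒ r4c8=5.
Step 27. [r6c1∈{7}] r6c1's peers cover all but 7 ⇒ r6c1=7.
Step 28. [r4c7∈{7}] nothing but 7 survives at r4c7 ⇒ r4c7=7.
Step 29. [r6c6∈{2}] r6c6 has the single candidate 2, so r6c6=2.
Step 30. [r5c6∈{5}] r5c6 has the single candidate 5. So r5c6=5.
Step 31. [r8c5∈{6}] r8c5 has the single candidate 6 ⇒ r8c5=6.
Step 32. [r1c1∈{3}] nothing but 3 survives at r1c1. So r1c1=3.
Step 33. [r1c7∈{9}] only 9 remains possible at r1c7 ⇒ r1c7=9.
Step 34. [r4c4∈{8}] r4c4 is down to just 8 ⇒ r4c4=8.
Step 35. [r9c8∈{9}] r9c8 is down to just 9, so r9c8=9.
Step 36. [r9c4∈{4}] r9c4 has the single candidate 4. So r9c4=4.
Step 37. [r3c6∈{1}] nothing but 1 survives at r3c6 ⇒ r3c6=1.
Step 38. [r5c1∈{9}] r5c1 is down to just 9. So r5c1=9.
Step 39. [r9c3∈{1}] nothing but 1 survives at r9c3 ⇒ r9c3=1.
Step 40. [r7c4∈{3}] r7c4's peers cover all but 3. So r7c4=3.
Step 41. [r2c7∈{2}] nothing but 2 survives at r2c7. So r2c7=2.
Step 42. [r7c2∈{8}] r7c2 is down to just 8, so r7c2=8.
Step 43. [r9c1∈{6}] nothing but 6 survives at r9c1 ⇒ r9c1=6.

Answer: 3 7 2 5 8 4 9 1 6 / 1 9 4 7 3 6 2 8 5 / 8 6 5 9 2 1 4 3 7 / 2 1 6 8 4 3 7 5 9 / 9 4 8 1 7 5 3 6 2 / 7 5 3 6 9 2 1 4 8 / 5 8 7 3 1 9 6 2 4 / 4 3 9 2 6 8 5 7 1 / 6 2 1 4 5 7 8 9 3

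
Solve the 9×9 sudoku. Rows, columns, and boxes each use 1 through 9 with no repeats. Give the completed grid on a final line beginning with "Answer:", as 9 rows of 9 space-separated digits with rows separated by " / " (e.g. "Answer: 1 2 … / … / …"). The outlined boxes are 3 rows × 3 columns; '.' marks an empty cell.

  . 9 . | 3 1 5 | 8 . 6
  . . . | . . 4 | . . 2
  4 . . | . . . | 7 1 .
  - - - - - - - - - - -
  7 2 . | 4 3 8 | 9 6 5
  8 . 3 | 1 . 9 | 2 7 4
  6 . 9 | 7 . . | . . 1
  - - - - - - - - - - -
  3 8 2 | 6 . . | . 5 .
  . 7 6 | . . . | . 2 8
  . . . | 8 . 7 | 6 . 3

Step 1. [r5c2∈{5}] r5c2 has the single candidate 5, so r5c2=5.
Step 2. [r2c4∈{9}] r2c4 has the single candidate 9, so r2c4=9.
Step 3. [r9c5∈{2,4,5,9}] row 9 places 2 nowhere but r9c5 ⇒ r9c5=2.
Step 4. [r3c6∈{2,6}] 6 has one home in col 6: r3c6. So r3c6=6.
Step 5. [r3c3∈{5,8}] in row 3, 5 fits only at r3c3 ⇒ r3c3=5.
Step 6. [r2c1∈{1}] r2c1's peers cover all but 1. So r2c1=1.
Step 7. [r9c8∈{4,9}] r9c8 is the only open cell in col 8 admitting 9, so r9c8=9.
Step 8. [r2c8∈{3}] r2c8 has the single candidate 3. So r2c8=3.
Step 9. [r8c1∈{5,9}] 9 has one home in col 1: r8c1. So r8c1=9.
Step 10. [r2c3∈{7,8}] across col 3, 8 lands solely at r2c3 ⇒ r2c3=8.
Step 11. [r7c6∈{1}] nothing but 1 survives at r7c6, so r7c6=1.
Step 12. [r9c3∈{1,4}] r9c3 is the only open cell in col 3 admitting 4, so r9c3=4.
Step 13. [r7c7∈{4}] nothing but 4 survives at r7c7, so r7c7=4.
Step 14. [r8c4∈{5}] r8c4 has the single candidate 5. So r8c4=5.
Step 15. [r6c5∈{5}] r6c5 is down to just 5. So r6c5=5.
Step 16. [r9c2∈{1}] nothing but 1 survives at r9c2. So r9c2=1.
Step 17. [r6c7∈{3}] only 3 remains possible at r6c7. So r6c7=3.
Step 18. [r3c2∈{3}] r3c2's peers cover all but 3, so r3c2=3.
Step 19. [r3c4∈{2}] r3c4 is down to just 2, so r3c4=2.
Step 20. [r9c1∈{5}] r9c1 has the single candidate 5 ⇒ r9c1=5.
Step 21. [r2c5∈{7}] r2c5's peers cover all but 7 ⇒ r2c5=7.
Step 22. [r3c9∈{9}] r3c9 has the single candidate 9 ⇒ r3c9=9.
Step 23. [r6c6∈{2}] nothing but 2 survives at r6c6. So r6c6=2.
Step 24. [r2c2∈{6}] r2c2's peers cover all but 6. So r2c2=6.
Step 25. [r3c5∈{8}] nothing but 8 survives at r3c5. So r3c5=8.
Step 26. [r7c5∈{9}] nothing but 9 survives at r7c5, so r7c5=9.
Step 27. [r7c9∈{7}] nothing but 7 survives at r7c9. So r7c9=7.
Step 28. [r2c7∈{5}] nothing but 5 survives at r2c7 ⇒ r2c7=5.
Step 29. [r6c8∈{8}] r6c8's peers cover all but 8, so r6c8=8.
Step 30. [r1c8∈{4}] r1c8 is down to just 4, so r1c8=4.
Step 31. [r4c3∈{1}] r4c3 is down to just 1 ⇒ r4c3=1.
Step 32. [r8c6∈{3}] r8c6 is down to just 3 ⇒ r8c6=3.
Step 33. [r5c5∈{6}] r5c5 is down to just 6 ⇒ r5c5=6.
Step 34. [r8c5∈{4}] r8c5's peers cover all but 4 ⇒ r8c5=4.
Step 35. [r1c1∈{2}] r1c1's peers cover all but 2, so r1c1=2.
Step 36. [r1c3∈{7}] nothing but 7 survives at r1c3 ⇒ r1c3=7.
Step 37. [r6c2∈{4}] r6c2's peers cover all but 4. So r6c2=4.
Step 38. [r8c7∈{1}] only 1 remains possible at r8c7, so r8c7=1.

Answer: 2 9 7 3 1 5 8 4 6 / 1 6 8 9 7 4 5 3 2 / 4 3 5 2 8 6 7 1 9 / 7 2 1 4 3 8 9 6 5 / 8 5 3 1 6 9 2 7 4 / 6 4 9 7 5 2 3 8 1 / 3 8 2 6 9 1 4 5 7 / 9 7 6 5 4 3 1 2 8 / 5 1 4 8 2 7 6 9 3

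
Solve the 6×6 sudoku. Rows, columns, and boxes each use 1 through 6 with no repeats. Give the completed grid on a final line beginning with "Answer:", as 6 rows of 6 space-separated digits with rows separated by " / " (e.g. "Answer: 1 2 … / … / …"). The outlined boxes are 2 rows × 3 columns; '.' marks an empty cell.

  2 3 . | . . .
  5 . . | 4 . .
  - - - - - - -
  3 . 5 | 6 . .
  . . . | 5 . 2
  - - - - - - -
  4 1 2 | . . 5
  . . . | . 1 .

Step 1. [r2c2∈{6}] r2c2 has the single candidate 6 ⇒ r2c2=6.
Step 2. [r5c4∈{3}] nothing but 3 survives at r5c4 ⇒ r5c4=3.
Step 3. [r6c1∈{6}] r6c1's peers cover all but 6. So r6c1=6.
Step 4. [r1c4∈{1}] r1c4 is down to just 1. So r1c4=1.
Step 5. [r3c5∈{4}] r3c5 has the single candidate 4. So r3c5=4.
Step 6. [r4c3∈{1,4,6}] r4c3 is the only open cell in row 4 admitting 6, so r4c3=6.
Step 7. [r2c5∈{2,3}] row 2 places 2 nowhere but r2c5 ⇒ r2c5=2.
Step 8. [r1c5∈{5,6}] across row 1, 5 lands solely at r1c5 ⇒ r1c5=5.
Step 9. [r6c2∈{5}] r6c2 is down to just 5. So r6c2=5.
Step 10. [r1c3∈{4}] nothing but 4 survives at r1c3. So r1c3=4.
Step 11. [r4c1∈{1}] nothing but 1 survives at r4c1, so r4c1=1.
Step 12. [r2c6∈{3}] r2c6 has the single candidate 3 ⇒ r2c6=3.
Step 13. [r3c6∈{1}] nothing but 1 survives at r3c6 ⇒ r3c6=1.
Step 14. [r6c6∈{4}] only 4 remains possible at r6c6 ⇒ r6c6=4.
Step 15. [r6c4∈{2}] nothing but 2 survives at r6c4, so r6c4=2.
Step 16. [r2c3∈{1}] r2c3 has the single candidate 1, so r2c3=1.
Step 17. [r3c2∈{2}] only 2 remains possible at r3c2. So r3c2=2.
Step 18. [r4c5∈{3}] r4c5 has the single candidate 3 ⇒ r4c5=3.
Step 19. [r4c2∈{4}] r4c2's peers cover all but 4. So r4c2=4.
Step 20. [r6c3∈{3}] r6c3's peers cover all but 3, so r6c3=3.
Step 21. [r5c5∈{6}] only 6 remains possible at r5c5, so r5c5=6.
Step 22. [r1c6∈{6}] r1c6's peers cover all but 6. So r1c6=6.

Answer: 2 3 4 1 5 6 / 5 6 1 4 2 3 / 3 2 5 6 4 1 / 1 4 6 5 3 2 / 4 1 2 3 6 5 / 6 5 3 2 1 4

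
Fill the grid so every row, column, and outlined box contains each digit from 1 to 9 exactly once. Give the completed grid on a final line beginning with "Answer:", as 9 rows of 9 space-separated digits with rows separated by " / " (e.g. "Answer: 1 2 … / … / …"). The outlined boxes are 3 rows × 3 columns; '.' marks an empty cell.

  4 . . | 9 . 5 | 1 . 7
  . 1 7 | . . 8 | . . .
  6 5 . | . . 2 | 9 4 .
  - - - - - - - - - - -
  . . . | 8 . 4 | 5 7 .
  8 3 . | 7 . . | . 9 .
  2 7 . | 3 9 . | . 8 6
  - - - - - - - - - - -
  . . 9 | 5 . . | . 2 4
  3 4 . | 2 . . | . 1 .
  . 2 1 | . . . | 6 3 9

Step 1. [r9c6∈{7}] r9c6's peers cover all but 7. So r9c6=7.
Step 2. [r2c7∈{2,3}] col 7 places 3 nowhere but r2c7 ⇒ r2c7=3.
Step 3. [r5c7∈{2,4}] across col 7, 2 lands solely at r5c7. So r5c7=2.
Step 4. [r4c3∈{6}] nothing but 6 survives at r4c3. So r4c3=6.
Step 5. [r2c4∈{4,6}] across col 4, 6 lands solely at r2c4 ⇒ r2c4=6.
Step 6. [r6c6∈{1}] r6c6 is down to just 1. So r6c6=1.
Step 7. [r7c5∈{1,3,6,8}] r7c5 is the only open cell in row 7 admitting 1, so r7c5=1.
Step 8. [r8c9∈{5,8}] box 9 places 5 nowhere but r8c9. So r8c9=5.
Step 9. [r8c3∈{8}] only 8 remains possible at r8c3. So r8c3=8.
Step 10. [r8c5∈{6}] only 6 remains possible at r8c5, so r8c5=6.
Step 11. [r1c5∈{3}] r1c5 is down to just 3. So r1c5=3.
Step 12. [r5c3∈{4,5}] r5c3 is the only open cell in row 5 admitting 4 ⇒ r5c3=4.
Step 13. [r4c1∈{1,9}] col 1 places 1 nowhere but r4c1 ⇒ r4c1=1.
Step 14. [r2c5∈{4}] r2c5's peers cover all but 4. So r2c5=4.
Step 15. [r7c1∈{7}] r7c1's peers cover all but 7 ⇒ r7c1=7.
Step 16. [r1c8∈{6}] only 6 remains possible at r1c8 ⇒ r1c8=6.
Step 17. [r4c9∈{3}] r4c9 has the single candidate 3, so r4c9=3.
Step 18. [r6c7∈{4}] r6c7 is down to just 4. So r6c7=4.
Step 19. [r3c3∈{3}] r3c3 is down to just 3 ⇒ r3c3=3.
Step 20. [r3c9∈{8}] r3c9 is down to just 8, so r3c9=8.
Step 21. [r2c8∈{5}] r2c8's peers cover all but 5 ⇒ r2c8=5.
Step 22. [r4c2∈{9}] nothing but 9 survives at r4c2. So r4c2=9.
Step 23. [r1c3∈{2}] r1c3 is down to just 2. So r1c3=2.
Step 24. [r7c6∈{3}] r7c6 is down to just 3, so r7c6=3.
Step 25. [r3c4∈{1}] only 1 remains possible at r3c4, so r3c4=1.
Step 26. [r2c9∈{2}] r2c9 is down to just 2. So r2c9=2.
Step 27. [r5c6∈{6}] only 6 remains possible at r5c6, so r5c6=6.
Step 28. [r7c2∈{6}] only 6 remains possible at r7c2, so r7c2=6.
Step 29. [r8c6∈{9}] r8c6's peers cover all but 9. So r8c6=9.
Step 30. [r1c2∈{8}] nothing but 8 survives at r1c2 ⇒ r1c2=8.
Step 31. [r4c5∈{2}] only 2 remains possible at r4c5. So r4c5=2.
Step 32. [r9c5∈{8}] r9c5's peers cover all but 8. So r9c5=8.
Step 33. [r9c4∈{4}] r9c4 is down to just 4, so r9c4=4.
Step 34. [r5c9∈{1}] r5c9's peers cover all but 1. So r5c9=1.
Step 35. [r8c7∈{7}] r8c7's peers cover all but 7 ⇒ r8c7=7.
Step 36. [r9c1∈{5}] nothing but 5 survives at r9c1, so r9c1=5.
Step 37. [r3c5∈{7}] nothing but 7 survives at r3c5, so r3c5=7.
Step 38. [r5c5∈{5}] r5c5 is down to just 5, so r5c5=5.
Step 39. [r2c1∈{9}] nothing but 9 survives at r2c1. So r2c1=9.
Step 40. [r6c3∈{5}] r6c3's peers cover all but 5, so r6c3=5.
Step 41. [r7c7∈{8}] r7c7 has the single candidate 8. So r7c7=8.

Answer: 4 8 2 9 3 5 1 6 7 / 9 1 7 6 4 8 3 5 2 / 6 5 3 1 7 2 9 4 8 / 1 9 6 8 2 4 5 7 3 / 8 3 4 7 5 6 2 9 1 / 2 7 5 3 9 1 4 8 6 / 7 6 9 5 1 3 8 2 4 / 3 4 8 2 6 9 7 1 5 / 5 2 1 4 8 7 6 3 9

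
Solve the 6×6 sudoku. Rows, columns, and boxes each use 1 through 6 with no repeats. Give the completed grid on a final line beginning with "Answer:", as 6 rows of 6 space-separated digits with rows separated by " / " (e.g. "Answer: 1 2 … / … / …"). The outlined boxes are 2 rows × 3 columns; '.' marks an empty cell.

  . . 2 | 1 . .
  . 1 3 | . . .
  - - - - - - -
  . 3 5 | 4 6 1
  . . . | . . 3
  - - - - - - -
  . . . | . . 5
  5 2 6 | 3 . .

Step 1. [r5c2∈{4}] r5c2 is down to just 4. So r5c2=4.
Step 2. [r2c6∈{2,4,6}] r2c6 is the only open cell in col 6 admitting 2. So r2c6=2.
Step 3. [r1c6∈{4,6}] r1c6 is the only open cell in col 6 admitting 6, so r1c6=6.
Step 4. [r1c1∈{4}] r1c1's peers cover all but 4. So r1c1=4.
Step 5. [r5c3∈{1}] r5c3's peers cover all but 1. So r5c3=1.
Step 6. [r2c4∈{5}] only 5 remains possible at r2c4. So r2c4=5.
Step 7. [r4c4∈{2}] r4c4 is down to just 2, so r4c4=2.
Step 8. [r2c1∈{6}] r2c1's peers cover all but 6, so r2c1=6.
Step 9. [r6c5∈{1,4}] r6c5 is the only open cell in row 6 admitting 1 ⇒ r6c5=1.
Step 10. [r5c1∈{3}] r5c1 is down to just 3, so r5c1=3.
Step 11. [r4c3∈{4}] r4c3's peers cover all but 4 ⇒ r4c3=4.
Step 12. [r1c2∈{5}] r1c2 is down to just 5, so r1c2=5.
Step 13. [r4c1∈{1}] r4c1 has the single candidate 1. So r4c1=1.
Step 14. [r1c5∈{3}] nothing but 3 survives at r1c5 ⇒ r1c5=3.
Step 15. [r5c5∈{2}] r5c5 is down to just 2, so r5c5=2.
Step 16. [r2c5∈{4}] nothing but 4 survives at r2c5. So r2c5=4.
Step 17. [r5c4∈{6}] only 6 remains possible at r5c4. So r5c4=6.
Step 18. [r3c1∈{2}] r3c1 is down to just 2, so r3c1=2.
Step 19. [r4c2∈{6}] only 6 remains possible at r4c2 ⇒ r4c2=6.
Step 20. [r6c6∈{4}] only 4 remains possible at r6c6. So r6c6=4.
Step 21. [r4c5∈{5}] r4c5 has the single candidate 5. So r4c5=5.

Answer: 4 5 2 1 3 6 / 6 1 3 5 4 2 / 2 3 5 4 6 1 / 1 6 4 2 5 3 / 3 4 1 6 2 5 / 5 2 6 3 1 4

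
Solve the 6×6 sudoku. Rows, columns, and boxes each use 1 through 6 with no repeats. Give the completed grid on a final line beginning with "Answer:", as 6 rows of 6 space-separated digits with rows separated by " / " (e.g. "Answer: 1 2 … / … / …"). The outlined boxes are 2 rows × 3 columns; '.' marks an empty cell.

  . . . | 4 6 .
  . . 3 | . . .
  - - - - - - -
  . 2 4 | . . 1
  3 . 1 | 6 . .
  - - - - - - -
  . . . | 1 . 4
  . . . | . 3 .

Step 1. [r4c2∈{5}] r4c2 is down to just 5, so r4c2=5.
Step 2. [r6c6∈{2,5,6}] col 6 places 6 nowhere but r6c6, so r6c6=6.
Step 3. [r1c2∈{1}] nothing but 1 survives at r1c2 ⇒ r1c2=1.
Step 4. [r5c3∈{2,5,6}] r5c3 is the only open cell in col 3 admitting 6 ⇒ r5c3=6.
Step 5. [r3c5∈{5}] r3c5's peers cover all but 5. So r3c5=5.
Step 6. [r5c1∈{2,5}] row 5 places 5 nowhere but r5c1, so r5c1=5.
Step 7. [r1c1∈{2}] r1c1's peers cover all but 2 ⇒ r1c1=2.
Step 8. [r5c5∈{2}] r5c5's peers cover all but 2 ⇒ r5c5=2.
Step 9. [r2c4∈{2,5}] r2c4 is the only open cell in col 4 admitting 2 ⇒ r2c4=2.
Step 10. [r2c2∈{4,6}] col 2 places 6 nowhere but r2c2. So r2c2=6.
Step 11. [r2c6∈{5}] nothing but 5 survives at r2c6, so r2c6=5.
Step 12. [r6c2∈{4}] nothing but 4 survives at r6c2, so r6c2=4.
Step 13. [r6c1∈{1}] nothing but 1 survives at r6c1 ⇒ r6c1=1.
Step 14. [r1c6∈{3}] r1c6 has the single candidate 3, so r1c6=3.
Step 15. [r3c4∈{3}] r3c4 has the single candidate 3. So r3c4=3.
Step 16. [r5c2∈{3}] r5c2's peers cover all but 3. So r5c2=3.
Step 17. [r4c6∈{2}] only 2 remains possible at r4c6, so r4c6=2.
Step 18. [r3c1∈{6}] r3c1 has the single candidate 6, so r3c1=6.
Step 19. [r2c1∈{4}] r2c1 is down to just 4. So r2c1=4.
Step 20. [r6c3∈{2}] r6c3's peers cover all but 2 ⇒ r6c3=2.
Step 21. [r6c4∈{5}] r6c4's peers cover all but 5 ⇒ r6c4=5.
Step 22. [r1c3∈{5}] only 5 remains possible at r1c3. So r1c3=5.
Step 23. [r2c5∈{1}] r2c5 has the single candidate 1, so r2c5=1.
Step 24. [r4c5∈{4}] only 4 remains possible at r4c5. So r4c5=4.

Answer: 2 1 5 4 6 3 / 4 6 3 2 1 5 / 6 2 4 3 5 1 / 3 5 1 6 4 2 / 5 3 6 1 2 4 / 1 4 2 5 3 6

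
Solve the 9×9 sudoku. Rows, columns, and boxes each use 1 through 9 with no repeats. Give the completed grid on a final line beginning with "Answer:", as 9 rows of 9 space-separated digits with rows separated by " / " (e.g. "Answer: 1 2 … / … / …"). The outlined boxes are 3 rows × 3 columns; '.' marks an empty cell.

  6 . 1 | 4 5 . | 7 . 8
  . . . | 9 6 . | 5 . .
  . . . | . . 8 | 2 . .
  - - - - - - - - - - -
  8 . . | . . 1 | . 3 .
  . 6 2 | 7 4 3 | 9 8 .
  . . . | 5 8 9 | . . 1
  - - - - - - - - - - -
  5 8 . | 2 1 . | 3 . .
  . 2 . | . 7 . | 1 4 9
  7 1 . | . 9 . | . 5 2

Step 1. [r1c2∈{3,9}] r1c2 is the only open cell in row 1 admitting 3. So r1c2=3.
Step 2. [r7c3∈{4,6,9}] row 7 places 9 nowhere but r7c3. So r7c3=9.
Step 3. [r9c3∈{3,4,6}] r9c3 is the only open cell in box 7 admitting 4. So r9c3=4.
Step 4. [r9c6∈{6}] r9c6's peers cover all but 6, so r9c6=6.
Step 5. [r4c2∈{4,5,7,9}] across row 4, 9 lands solely at r4c2. So r4c2=9.
Step 6. [r2c6∈{2,7}] r2c6 is the only open cell in col 6 admitting 7 ⇒ r2c6=7.
Step 7. [r2c2∈{4}] r2c2 has the single candidate 4 ⇒ r2c2=4.
Step 8. [r6c2∈{7}] nothing but 7 survives at r6c2. So r6c2=7.
Step 9. [r4c9∈{4,5,6,7}] 7 has one home in row 4: r4c9, so r4c9=7.
Step 10. [r9c4∈{3,8}] 3 has one home in row 9: r9c4. So r9c4=3.
Step 11. [r8c1∈{3}] nothing but 3 survives at r8c1. So r8c1=3.
Step 12. [r4c7∈{4,6}] across row 4, 4 lands solely at r4c7. So r4c7=4.
Step 13. [r7c9∈{6}] r7c9 has the single candidate 6 ⇒ r7c9=6.
Step 14. [r3c8∈{1,6,9}] 6 has one home in row 3: r3c8, so r3c8=6.
Step 15. [r3c5∈{3}] nothing but 3 survives at r3c5. So r3c5=3.
Step 16. [r3c3∈{5,7}] r3c3 is the only open cell in row 3 admitting 7 ⇒ r3c3=7.
Step 17. [r5c9∈{5}] r5c9's peers cover all but 5, so r5c9=5.
Step 18. [r4c5∈{2}] r4c5's peers cover all but 2, so r4c5=2.
Step 19. [r8c6∈{5}] r8c6 is down to just 5. So r8c6=5.
Step 20. [r9c7∈{8}] nothing but 8 survives at r9c7 ⇒ r9c7=8.
Step 21. [r6c1∈{4}] only 4 remains possible at r6c1. So r6c1=4.
Step 22. [r6c3∈{3}] r6c3 has the single candidate 3, so r6c3=3.
Step 23. [r4c4∈{6}] r4c4 has the single candidate 6. So r4c4=6.
Step 24. [r7c6∈{4}] nothing but 4 survives at r7c6 ⇒ r7c6=4.
Step 25. [r6c7∈{6}] r6c7 has the single candidate 6 ⇒ r6c7=6.
Step 26. [r2c1∈{2}] r2c1 is down to just 2, so r2c1=2.
Step 27. [r3c1∈{9}] r3c1's peers cover all but 9. So r3c1=9.
Step 28. [r7c8∈{7}] r7c8 has the single candidate 7, so r7c8=7.
Step 29. [r2c3∈{8}] r2c3 has the single candidate 8. So r2c3=8.
Step 30. [r4c3∈{5}] r4c3 has the single candidate 5 ⇒ r4c3=5.
Step 31. [r3c2∈{5}] only 5 remains possible at r3c2, so r3c2=5.
Step 32. [r1c8∈{9}] only 9 remains possible at r1c8 ⇒ r1c8=9.
Step 33. [r2c9∈{3}] r2c9 is down to just 3, so r2c9=3.
Step 34. [r5c1∈{1}] r5c1's peers cover all but 1 ⇒ r5c1=1.
Step 35. [r2c8∈{1}] nothing but 1 survives at r2c8. So r2c8=1.
Step 36. [r3c4∈{1}] r3c4 is down to just 1, so r3c4=1.
Step 37. [r8c3∈{6}] r8c3 has the single candidate 6, so r8c3=6.
Step 38. [r3c9∈{4}] r3c9 has the single candidate 4, so r3c9=4.
Step 39. [r6c8∈{2}] nothing but 2 survives at r6c8, so r6c8=2.
Step 40. [r1c6∈{2}] r1c6 has the single candidate 2 ⇒ r1c6=2.
Step 41. [r8c4∈{8}] r8c4's peers cover all but 8 ⇒ r8c4=8.

Answer: 6 3 1 4 5 2 7 9 8 / 2 4 8 9 6 7 5 1 3 / 9 5 7 1 3 8 2 6 4 / 8 9 5 6 2 1 4 3 7 / 1 6 2 7 4 3 9 8 5 / 4 7 3 5 8 9 6 2 1 / 5 8 9 2 1 4 3 7 6 / 3 2 6 8 7 5 1 4 9 / 7 1 4 3 9 6 8 5 2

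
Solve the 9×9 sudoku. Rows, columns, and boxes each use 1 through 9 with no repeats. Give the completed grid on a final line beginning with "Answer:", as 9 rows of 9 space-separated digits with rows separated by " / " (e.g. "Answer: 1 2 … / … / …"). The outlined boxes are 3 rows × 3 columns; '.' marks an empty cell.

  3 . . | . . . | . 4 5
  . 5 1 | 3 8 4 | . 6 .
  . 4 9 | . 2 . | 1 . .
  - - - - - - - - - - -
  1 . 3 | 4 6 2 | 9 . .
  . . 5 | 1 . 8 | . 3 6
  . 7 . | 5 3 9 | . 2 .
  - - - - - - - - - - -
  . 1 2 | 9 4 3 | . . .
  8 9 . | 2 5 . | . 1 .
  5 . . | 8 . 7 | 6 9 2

Step 1. [r1c2∈{2,6,8}] r1c2 is the only open cell in col 2 admitting 6, so r1c2=6.
Step 2. [r3c1∈{7}] r3c1 is down to just 7, so r3c1=7.
Step 3. [r3c8∈{8}] r3c8 has the single candidate 8, so r3c8=8.
Step 4. [r8c3∈{4,6,7}] 7 has one home in col 3: r8c3 ⇒ r8c3=7.
Step 5. [r7c7∈{5,7,8}] across col 7, 5 lands solely at r7c7 ⇒ r7c7=5.
Step 6. [r6c7∈{4,8}] 8 has one home in col 7: r6c7. So r6c7=8.
Step 7. [r4c9∈{7}] nothing but 7 survives at r4c9. So r4c9=7.
Step 8. [r5c7∈{4}] r5c7's peers cover all but 4. So r5c7=4.
Step 9. [r1c4∈{7}] r1c4's peers cover all but 7 ⇒ r1c4=7.
Step 10. [r6c3∈{4,6}] in col 3, 6 fits only at r6c3 ⇒ r6c3=6.
Step 11. [r2c1∈{2}] only 2 remains possible at r2c1, so r2c1=2.
Step 12. [r9c5∈{1}] nothing but 1 survives at r9c5, so r9c5=1.
Step 13. [r3c9∈{3}] r3c9 is down to just 3. So r3c9=3.
Step 14. [r3c4∈{6}] only 6 remains possible at r3c4. So r3c4=6.
Step 15. [r3c6∈{5}] r3c6 has the single candidate 5. So r3c6=5.
Step 16. [r8c7∈{3}] r8c7 is down to just 3, so r8c7=3.
Step 17. [r7c9∈{8}] r7c9 has the single candidate 8. So r7c9=8.
Step 18. [r5c5∈{7}] r5c5 is down to just 7, so r5c5=7.
Step 19. [r2c9∈{9}] nothing but 9 survives at r2c9. So r2c9=9.
Step 20. [r5c1∈{9}] only 9 remains possible at r5c1 ⇒ r5c1=9.
Step 21. [r5c2∈{2}] nothing but 2 survives at r5c2, so r5c2=2.
Step 22. [r6c1∈{4}] r6c1's peers cover all but 4. So r6c1=4.
Step 23. [r7c8∈{7}] r7c8 has the single candidate 7, so r7c8=7.
Step 24. [r1c5∈{9}] r1c5 is down to just 9, so r1c5=9.
Step 25. [r4c8∈{5}] r4c8's peers cover all but 5. So r4c8=5.
Step 26. [r6c9∈{1}] r6c9 has the single candidate 1 ⇒ r6c9=1.
Step 27. [r9c2∈{3}] r9c2 is down to just 3. So r9c2=3.
Step 28. [r8c9∈{4}] nothing but 4 survives at r8c9 ⇒ r8c9=4.
Step 29. [r1c3∈{8}] nothing but 8 survives at r1c3. So r1c3=8.
Step 30. [r9c3∈{4}] nothing but 4 survives at r9c3. So r9c3=4.
Step 31. [r1c6∈{1}] r1c6 is down to just 1, so r1c6=1.
Step 32. [r4c2∈{8}] r4c2 is down to just 8 ⇒ r4c2=8.
Step 33. [r8c6∈{6}] r8c6 has the single candidate 6 ⇒ r8c6=6.
Step 34. [r1c7∈{2}] only 2 remains possible at r1c7 ⇒ r1c7=2.
Step 35. [r7c1∈{6}] r7c1 is down to just 6. So r7c1=6.
Step 36. [r2c7∈{7}] r2c7 has the single candidate 7, so r2c7=7.

Answer: 3 6 8 7 9 1 2 4 5 / 2 5 1 3 8 4 7 6 9 / 7 4 9 6 2 5 1 8 3 / 1 8 3 4 6 2 9 5 7 / 9 2 5 1 7 8 4 3 6 / 4 7 6 5 3 9 8 2 1 / 6 1 2 9 4 3 5 7 8 / 8 9 7 2 5 6 3 1 4 / 5 3 4 8 1 7 6 9 2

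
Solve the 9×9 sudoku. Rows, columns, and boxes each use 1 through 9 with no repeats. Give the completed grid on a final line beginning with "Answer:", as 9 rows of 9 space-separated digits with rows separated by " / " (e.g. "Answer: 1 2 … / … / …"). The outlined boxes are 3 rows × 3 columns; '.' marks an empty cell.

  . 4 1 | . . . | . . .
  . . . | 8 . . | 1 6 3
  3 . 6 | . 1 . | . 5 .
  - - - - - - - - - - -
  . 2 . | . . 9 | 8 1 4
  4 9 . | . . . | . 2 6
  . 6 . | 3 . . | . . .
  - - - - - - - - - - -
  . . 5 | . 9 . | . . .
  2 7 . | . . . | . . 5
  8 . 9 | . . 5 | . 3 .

Step 1. [r3c7∈{2,4,7,9}] box 3 places 4 nowhere but r3c7 ⇒ r3c7=4.
Step 2. [r8c3∈{3,4}] across col 3, 4 lands solely at r8c3 ⇒ r8c3=4.
Step 3. [r7c8∈{4,7,8}] 4 has one home in col 8: r7c8. So r7c8=4.
Step 4. [r9c4∈{1,2,4,6,7}] across col 4, 4 lands solely at r9c4. So r9c4=4.
Step 5. [r6c1∈{1,5,7}] r6c1 is the only open cell in box 4 admitting 1 ⇒ r6c1=1.
Step 6. [r4c1∈{5,7}] r4c1 is the only open cell in box 4 admitting 5 ⇒ r4c1=5.
Step 7. [r5c7∈{3,5,7}] in col 7, 3 fits only at r5c7 ⇒ r5c7=3.
Step 8. [r6c7∈{5,7,9}] r6c7 is the only open cell in col 7 admitting 5. So r6c7=5.
Step 9. [r7c1∈{6}] only 6 remains possible at r7c1, so r7c1=6.
Step 10. [r2c3∈{2,7}] col 3 places 2 nowhere but r2c3 ⇒ r2c3=2.
Step 11. [r9c2∈{1}] r9c2's peers cover all but 1. So r9c2=1.
Step 12. [r7c9∈{1,2,7,8}] col 9 places 1 nowhere but r7c9, so r7c9=1.
Step 13. [r7c6∈{2,3,7,8}] r7c6 is the only open cell in row 7 admitting 8, so r7c6=8.
Step 14. [r2c1∈{7,9}] in row 2, 9 fits only at r2c1 ⇒ r2c1=9.
Step 15. [r1c1∈{7}] nothing but 7 survives at r1c1. So r1c1=7.
Step 16. [r3c9∈{2,7,8,9}] in box 3, 7 fits only at r3c9, so r3c9=7.
Step 17. [r3c6∈{2}] r3c6's peers cover all but 2. So r3c6=2.
Step 18. [r6c8∈{7,9}] in col 8, 7 fits only at r6c8 ⇒ r6c8=7.
Step 19. [r9c9∈{2}] r9c9's peers cover all but 2, so r9c9=2.
Step 20. [r6c5∈{2,4,8}] 2 has one home in row 6: r6c5. So r6c5=2.
Step 21. [r5c5∈{5,7,8}] col 5 places 8 nowhere but r5c5 ⇒ r5c5=8.
Step 22. [r5c3∈{7}] r5c3 has the single candidate 7, so r5c3=7.
Step 23. [r2c5∈{4,5,7}] across col 5, 4 lands solely at r2c5. So r2c5=4.
Step 24. [r1c5∈{3,5,6}] 5 has one home in col 5: r1c5 ⇒ r1c5=5.
Step 25. [r8c5∈{3,6}] r8c5 is the only open cell in col 5 admitting 3. So r8c5=3.
Step 26. [r1c9∈{8,9}] 8 has one home in col 9: r1c9, so r1c9=8.
Step 27. [r1c8∈{9}] nothing but 9 survives at r1c8 ⇒ r1c8=9.
Step 28. [r1c4∈{6}] r1c4 has the single candidate 6. So r1c4=6.
Step 29. [r8c6∈{1,6}] r8c6 is the only open cell in col 6 admitting 6 ⇒ r8c6=6.
Step 30. [r9c5∈{7}] r9c5 is down to just 7. So r9c5=7.
Step 31. [r8c4∈{1}] nothing but 1 survives at r8c4. So r8c4=1.
Step 32. [r5c4∈{5}] r5c4 has the single candidate 5. So r5c4=5.
Step 33. [r7c4∈{2}] only 2 remains possible at r7c4, so r7c4=2.
Step 34. [r2c2∈{5}] r2c2's peers cover all but 5. So r2c2=5.
Step 35. [r7c7∈{7}] r7c7 is down to just 7, so r7c7=7.
Step 36. [r4c5∈{6}] nothing but 6 survives at r4c5. So r4c5=6.
Step 37. [r9c7∈{6}] r9c7 has the single candidate 6 ⇒ r9c7=6.
Step 38. [r7c2∈{3}] only 3 remains possible at r7c2. So r7c2=3.
Step 39. [r1c6∈{3}] r1c6 is down to just 3 ⇒ r1c6=3.
Step 40. [r6c3∈{8}] r6c3's peers cover all but 8. So r6c3=8.
Step 41. [r6c6∈{4}] only 4 remains possible at r6c6 ⇒ r6c6=4.
Step 42. [r4c3∈{3}] r4c3's peers cover all but 3, so r4c3=3.
Step 43. [r3c2∈{8}] r3c2 is down to just 8. So r3c2=8.
Step 44. [r1c7∈{2}] nothing but 2 survives at r1c7 ⇒ r1c7=2.
Step 45. [r6c9∈{9}] r6c9 has the single candidate 9, so r6c9=9.
Step 46. [r8c8∈{8}] only 8 remains possible at r8c8, so r8c8=8.
Step 47. [r3c4∈{9}] nothing but 9 survives at r3c4. So r3c4=9.
Step 48. [r4c4∈{7}] nothing but 7 survives at r4c4, so r4c4=7.
Step 49. [r5c6∈{1}] nothing but 1 survives at r5c6, so r5c6=1.
Step 50. [r2c6∈{7}] only 7 remains possible at r2c6, so r2c6=7.
Step 51. [r8c7∈{9}] r8c7's peers cover all but 9. So r8c7=9.

Answer: 7 4 1 6 5 3 2 9 8 / 9 5 2 8 4 7 1 6 3 / 3 8 6 9 1 2 4 5 7 / 5 2 3 7 6 9 8 1 4 / 4 9 7 5 8 1 3 2 6 / 1 6 8 3 2 4 5 7 9 / 6 3 5 2 9 8 7 4 1 / 2 7 4 1 3 6 9 8 5 / 8 1 9 4 7 5 6 3 2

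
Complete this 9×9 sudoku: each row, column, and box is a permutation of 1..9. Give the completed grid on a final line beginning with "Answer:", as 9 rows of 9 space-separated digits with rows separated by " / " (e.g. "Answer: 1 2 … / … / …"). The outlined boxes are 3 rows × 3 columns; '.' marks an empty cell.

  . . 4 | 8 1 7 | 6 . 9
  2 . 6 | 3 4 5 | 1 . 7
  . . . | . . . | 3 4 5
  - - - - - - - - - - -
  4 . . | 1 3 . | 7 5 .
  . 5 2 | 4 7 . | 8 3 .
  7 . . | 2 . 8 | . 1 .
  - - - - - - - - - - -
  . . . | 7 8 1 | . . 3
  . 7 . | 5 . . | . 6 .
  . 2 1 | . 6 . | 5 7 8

Step 1. [r2c2∈{8,9}] r2c2 is the only open cell in row 2 admitting 9, so r2c2=9.
Step 2. [r6c7∈{4,9}] 9 has one home in box 6: r6c7 ⇒ r6c7=9.
Step 3. [r9c4∈{9}] r9c4 has the single candidate 9 ⇒ r9c4=9.
Step 4. [r8c5∈{2}] only 2 remains possible at r8c5 ⇒ r8c5=2.
Step 5. [r5c9∈{6}] nothing but 6 survives at r5c9. So r5c9=6.
Step 6. [r9c1∈{3}] nothing but 3 survives at r9c1 ⇒ r9c1=3.
Step 7. [r7c1∈{5,6,9}] col 1 places 6 nowhere but r7c1, so r7c1=6.
Step 8. [r5c6∈{9}] nothing but 9 survives at r5c6, so r5c6=9.
Step 9. [r4c3∈{8,9}] row 4 places 9 nowhere but r4c3 ⇒ r4c3=9.
Step 10. [r8c7∈{4}] r8c7 has the single candidate 4 ⇒ r8c7=4.
Step 11. [r4c6∈{6}] only 6 remains possible at r4c6 ⇒ r4c6=6.
Step 12. [r8c3∈{8}] nothing but 8 survives at r8c3, so r8c3=8.
Step 13. [r3c2∈{1,8}] in col 2, 1 fits only at r3c2 ⇒ r3c2=1.
Step 14. [r6c3∈{3}] r6c3's peers cover all but 3. So r6c3=3.
Step 15. [r7c8∈{2,9}] r7c8 is the only open cell in row 7 admitting 9. So r7c8=9.
Step 16. [r5c1∈{1}] only 1 remains possible at r5c1 ⇒ r5c1=1.
Step 17. [r8c6∈{3}] only 3 remains possible at r8c6, so r8c6=3.
Step 18. [r8c9∈{1}] r8c9 is down to just 1 ⇒ r8c9=1.
Step 19. [r8c1∈{9}] r8c1 is down to just 9. So r8c1=9.
Step 20. [r4c9∈{2}] r4c9 has the single candidate 2, so r4c9=2.
Step 21. [r6c9∈{4}] r6c9's peers cover all but 4, so r6c9=4.
Step 22. [r3c1∈{8}] r3c1's peers cover all but 8, so r3c1=8.
Step 23. [r6c5∈{5}] r6c5 has the single candidate 5. So r6c5=5.
Step 24. [r3c6∈{2}] nothing but 2 survives at r3c6 ⇒ r3c6=2.
Step 25. [r6c2∈{6}] r6c2 has the single candidate 6 ⇒ r6c2=6.
Step 26. [r1c2∈{3}] nothing but 3 survives at r1c2. So r1c2=3.
Step 27. [r7c3∈{5}] nothing but 5 survives at r7c3, so r7c3=5.
Step 28. [r7c7∈{2}] r7c7 is down to just 2. So r7c7=2.
Step 29. [r3c5∈{9}] r3c5's peers cover all but 9 ⇒ r3c5=9.
Step 30. [r2c8∈{8}] r2c8 has the single candidate 8. So r2c8=8.
Step 31. [r4c2∈{8}] nothing but 8 survives at r4c2 ⇒ r4c2=8.
Step 32. [r7c2∈{4}] only 4 remains possible at r7c2, so r7c2=4.
Step 33. [r9c6∈{4}] r9c6 is down to just 4, so r9c6=4.
Step 34. [r3c4∈{6}] r3c4's peers cover all but 6 ⇒ r3c4=6.
Step 35. [r3c3∈{7}] nothing but 7 survives at r3c3. So r3c3=7.
Step 36. [r1c1∈{5}] only 5 remains possible at r1c1 ⇒ r1c1=5.
Step 37. [r1c8∈{2}] nothing but 2 survives at r1c8. So r1c8=2.

Answer: 5 3 4 8 1 7 6 2 9 / 2 9 6 3 4 5 1 8 7 / 8 1 7 6 9 2 3 4 5 / 4 8 9 1 3 6 7 5 2 / 1 5 2 4 7 9 8 3 6 / 7 6 3 2 5 8 9 1 4 / 6 4 5 7 8 1 2 9 3 / 9 7 8 5 2 3 4 6 1 / 3 2 1 9 6 4 5 7 8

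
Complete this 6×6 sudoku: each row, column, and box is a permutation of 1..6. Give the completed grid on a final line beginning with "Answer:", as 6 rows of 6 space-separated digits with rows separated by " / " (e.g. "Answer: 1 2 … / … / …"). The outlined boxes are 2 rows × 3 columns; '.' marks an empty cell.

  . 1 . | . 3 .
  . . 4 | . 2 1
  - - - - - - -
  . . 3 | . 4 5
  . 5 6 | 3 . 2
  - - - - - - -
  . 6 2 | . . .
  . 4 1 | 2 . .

Step 1. [r3c4∈{1,6}] row 3 places 6 nowhere but r3c4 ⇒ r3c4=6.
Step 2. [r5c4∈{1,4,5}] r5c4 is the only open cell in col 4 admitting 1 ⇒ r5c4=1.
Step 3. [r2c1∈{3,5,6}] in row 2, 6 fits only at r2c1. So r2c1=6.
Step 4. [r1c6∈{4,6}] in row 1, 6 fits only at r1c6. So r1c6=6.
Step 5. [r6c6∈{3}] r6c6's peers cover all but 3 ⇒ r6c6=3.
Step 6. [r6c1∈{5}] r6c1 has the single candidate 5 ⇒ r6c1=5.
Step 7. [r3c1∈{1,2}] row 3 places 1 nowhere but r3c1. So r3c1=1.
Step 8. [r1c3∈{5}] r1c3 has the single candidate 5. So r1c3=5.
Step 9. [r1c1∈{2}] r1c1 has the single candidate 2, so r1c1=2.
Step 10. [r4c5∈{1}] r4c5 is down to just 1. So r4c5=1.
Step 11. [r5c5∈{5}] r5c5 is down to just 5 ⇒ r5c5=5.
Step 12. [r6c5∈{6}] r6c5's peers cover all but 6. So r6c5=6.
Step 13. [r1c4∈{4}] nothing but 4 survives at r1c4, so r1c4=4.
Step 14. [r3c2∈{2}] nothing but 2 survives at r3c2, so r3c2=2.
Step 15. [r4c1∈{4}] only 4 remains possible at r4c1. So r4c1=4.
Step 16. [r5c6∈{4}] nothing but 4 survives at r5c6, so r5c6=4.
Step 17. [r2c4∈{5}] r2c4 has the single candidate 5 ⇒ r2c4=5.
Step 18. [r2c2∈{3}] r2c2 has the single candidate 3 ⇒ r2c2=3.
Step 19. [r5c1∈{3}] r5c1 has the single candidate 3, so r5c1=3.

Answer: 2 1 5 4 3 6 / 6 3 4 5 2 1 / 1 2 3 6 4 5 / 4 5 6 3 1 2 / 3 6 2 1 5 4 / 5 4 1 2 6 3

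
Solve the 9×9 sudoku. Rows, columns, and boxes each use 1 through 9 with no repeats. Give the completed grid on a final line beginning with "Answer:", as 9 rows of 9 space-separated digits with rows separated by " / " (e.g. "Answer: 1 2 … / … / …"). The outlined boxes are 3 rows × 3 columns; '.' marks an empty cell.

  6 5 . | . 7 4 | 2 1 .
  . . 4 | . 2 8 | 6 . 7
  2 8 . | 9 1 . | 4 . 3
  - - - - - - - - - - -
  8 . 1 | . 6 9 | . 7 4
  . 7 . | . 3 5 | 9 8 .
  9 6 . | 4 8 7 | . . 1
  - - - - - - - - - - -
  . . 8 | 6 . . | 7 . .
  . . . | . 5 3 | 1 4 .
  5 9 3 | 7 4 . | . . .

Step 1. [r8c9∈{2,6,8,9}] r8c9 is the only open cell in row 8 admitting 9 ⇒ r8c9=9.
Step 2. [r5c3∈{2}] nothing but 2 survives at r5c3. So r5c3=2.
Step 3. [r6c8∈{2,3,5}] in row 6, 2 fits only at r6c8, so r6c8=2.
Step 4. [r2c1∈{1,3}] across col 1, 3 lands solely at r2c1. So r2c1=3.
Step 5. [r7c1∈{1,4}] across col 1, 1 lands solely at r7c1. So r7c1=1.
Step 6. [r7c6∈{2}] r7c6 is down to just 2, so r7c6=2.
Step 7. [r6c7∈{3,5}] 3 has one home in row 6: r6c7. So r6c7=3.
Step 8. [r3c8∈{5}] r3c8's peers cover all but 5 ⇒ r3c8=5.
Step 9. [r9c9∈{2,6,8}] in row 9, 2 fits only at r9c9. So r9c9=2.
Step 10. [r8c1∈{7}] only 7 remains possible at r8c1. So r8c1=7.
Step 11. [r3c6∈{6}] r3c6 is down to just 6, so r3c6=6.
Step 12. [r5c1∈{4}] only 4 remains possible at r5c1. So r5c1=4.
Step 13. [r9c7∈{8}] r9c7 is down to just 8. So r9c7=8.
Step 14. [r5c4∈{1}] r5c4's peers cover all but 1 ⇒ r5c4=1.
Step 15. [r9c6∈{1}] only 1 remains possible at r9c6, so r9c6=1.
Step 16. [r8c4∈{8}] nothing but 8 survives at r8c4. So r8c4=8.
Step 17. [r7c9∈{5}] nothing but 5 survives at r7c9, so r7c9=5.
Step 18. [r2c8∈{9}] r2c8 is down to just 9. So r2c8=9.
Step 19. [r4c2∈{3}] r4c2 is down to just 3 ⇒ r4c2=3.
Step 20. [r7c5∈{9}] r7c5 is down to just 9, so r7c5=9.
Step 21. [r4c7∈{5}] r4c7's peers cover all but 5. So r4c7=5.
Step 22. [r9c8∈{6}] r9c8 has the single candidate 6 ⇒ r9c8=6.
Step 23. [r2c4∈{5}] nothing but 5 survives at r2c4. So r2c4=5.
Step 24. [r1c3∈{9}] only 9 remains possible at r1c3, so r1c3=9.
Step 25. [r1c9∈{8}] r1c9 has the single candidate 8 ⇒ r1c9=8.
Step 26. [r6c3∈{5}] only 5 remains possible at r6c3 ⇒ r6c3=5.
Step 27. [r8c3∈{6}] nothing but 6 survives at r8c3 ⇒ r8c3=6.
Step 28. [r4c4∈{2}] r4c4 is down to just 2. So r4c4=2.
Step 29. [r2c2∈{1}] r2c2 has the single candidate 1. So r2c2=1.
Step 30. [r5c9∈{6}] r5c9's peers cover all but 6. So r5c9=6.
Step 31. [r1c4∈{3}] r1c4 has the single candidate 3. So r1c4=3.
Step 32. [r8c2∈{2}] r8c2 is down to just 2. So r8c2=2.
Step 33. [r7c2∈{4}] only 4 remains possible at r7c2. So r7c2=4.
Step 34. [r3c3∈{7}] r3c3's peers cover all but 7, so r3c3=7.
Step 35. [r7c8∈{3}] r7c8 is down to just 3, so r7c8=3.

Answer: 6 5 9 3 7 4 2 1 8 / 3 1 4 5 2 8 6 9 7 / 2 8 7 9 1 6 4 5 3 / 8 3 1 2 6 9 5 7 4 / 4 7 2 1 3 5 9 8 6 / 9 6 5 4 8 7 3 2 1 / 1 4 8 6 9 2 7 3 5 / 7 2 6 8 5 3 1 4 9 / 5 9 3 7 4 1 8 6 2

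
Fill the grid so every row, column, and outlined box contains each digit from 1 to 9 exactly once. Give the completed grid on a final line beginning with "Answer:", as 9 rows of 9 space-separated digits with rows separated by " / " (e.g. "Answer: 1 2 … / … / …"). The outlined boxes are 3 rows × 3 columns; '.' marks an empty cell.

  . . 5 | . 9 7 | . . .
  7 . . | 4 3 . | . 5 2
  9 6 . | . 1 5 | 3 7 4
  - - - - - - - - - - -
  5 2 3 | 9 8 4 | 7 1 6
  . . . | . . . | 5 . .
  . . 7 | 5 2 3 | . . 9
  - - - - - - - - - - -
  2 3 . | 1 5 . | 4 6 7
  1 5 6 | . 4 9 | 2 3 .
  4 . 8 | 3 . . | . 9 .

Step 1. [r1c8∈{8}] r1c8 is down to just 8, so r1c8=8.
Step 2. [r6c2∈{1,4,8}] r6c2 is the only open cell in row 6 admitting 1 ⇒ r6c2=1.
Step 3. [r5c3∈{4,9}] across col 3, 4 lands solely at r5c3. So r5c3=4.
Step 4. [r3c4∈{2,8}] across row 3, 8 lands solely at r3c4 ⇒ r3c4=8.
Step 5. [r2c6∈{6}] r2c6 is down to just 6 ⇒ r2c6=6.
Step 6. [r5c4∈{6,7}] col 4 places 6 nowhere but r5c4 ⇒ r5c4=6.
Step 7. [r1c9∈{1}] r1c9's peers cover all but 1 ⇒ r1c9=1.
Step 8. [r5c1∈{8}] r5c1's peers cover all but 8, so r5c1=8.
Step 9. [r9c5∈{6,7}] across row 9, 6 lands solely at r9c5 ⇒ r9c5=6.
Step 10. [r3c3∈{2}] nothing but 2 survives at r3c3, so r3c3=2.
Step 11. [r1c4∈{2}] r1c4 is down to just 2. So r1c4=2.
Step 12. [r9c9∈{5}] only 5 remains possible at r9c9 ⇒ r9c9=5.
Step 13. [r7c3∈{9}] r7c3's peers cover all but 9. So r7c3=9.
Step 14. [r1c2∈{4}] r1c2's peers cover all but 4, so r1c2=4.
Step 15. [r1c7∈{6}] only 6 remains possible at r1c7 ⇒ r1c7=6.
Step 16. [r1c1∈{3}] r1c1 has the single candidate 3, so r1c1=3.
Step 17. [r5c6∈{1}] nothing but 1 survives at r5c6 ⇒ r5c6=1.
Step 18. [r5c2∈{9}] r5c2 has the single candidate 9 ⇒ r5c2=9.
Step 19. [r9c7∈{1}] r9c7 is down to just 1. So r9c7=1.
Step 20. [r9c6∈{2}] only 2 remains possible at r9c6 ⇒ r9c6=2.
Step 21. [r2c2∈{8}] r2c2 has the single candidate 8. So r2c2=8.
Step 22. [r2c7∈{9}] r2c7 is down to just 9 ⇒ r2c7=9.
Step 23. [r5c9∈{3}] only 3 remains possible at r5c9. So r5c9=3.
Step 24. [r6c1∈{6}] r6c1 has the single candidate 6, so r6c1=6.
Step 25. [r8c9∈{8}] r8c9 has the single candidate 8 ⇒ r8c9=8.
Step 26. [r6c7∈{8}] only 8 remains possible at r6c7, so r6c7=8.
Step 27. [r5c8∈{2}] r5c8 is down to just 2 ⇒ r5c8=2.
Step 28. [r7c6∈{8}] r7c6's peers cover all but 8 ⇒ r7c6=8.
Step 29. [r2c3∈{1}] r2c3 is down to just 1, so r2c3=1.
Step 30. [r5c5∈{7}] r5c5's peers cover all but 7, so r5c5=7.
Step 31. [r6c8∈{4}] nothing but 4 survives at r6c8, so r6c8=4.
Step 32. [r9c2∈{7}] only 7 remains possible at r9c2. So r9c2=7.
Step 33. [r8c4∈{7}] r8c4 has the single candidate 7, so r8c4=7.

Answer: 3 4 5 2 9 7 6 8 1 / 7 8 1 4 3 6 9 5 2 / 9 6 2 8 1 5 3 7 4 / 5 2 3 9 8 4 7 1 6 / 8 9 4 6 7 1 5 2 3 / 6 1 7 5 2 3 8 4 9 / 2 3 9 1 5 8 4 6 7 / 1 5 6 7 4 9 2 3 8 / 4 7 8 3 6 2 1 9 5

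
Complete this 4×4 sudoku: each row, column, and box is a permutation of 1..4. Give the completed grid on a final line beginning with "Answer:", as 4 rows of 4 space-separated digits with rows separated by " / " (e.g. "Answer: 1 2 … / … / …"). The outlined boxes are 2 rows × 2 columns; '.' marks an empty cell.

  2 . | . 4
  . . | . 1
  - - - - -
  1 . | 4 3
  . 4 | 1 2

Step 1. [r2c2∈{3}] r2c2's peers cover all but 3, so r2c2=3.
Step 2. [r3c2∈{2}] r3c2 is down to just 2 ⇒ r3c2=2.
Step 3. [r2c1∈{4}] r2c1 is down to just 4. So r2c1=4.
Step 4. [r4c1∈{3}] r4c1's peers cover all but 3, so r4c1=3.
Step 5. [r1c3∈{3}] nothing but 3 survives at r1c3, so r1c3=3.
Step 6. [r1c2∈{1}] r1c2's peers cover all but 1, so r1c2=1.
Step 7. [r2c3∈{2}] r2c3 has the single candidate 2, so r2c3=2.

Answer: 2 1 3 4 / 4 3 2 1 / 1 2 4 3 / 3 4 1 2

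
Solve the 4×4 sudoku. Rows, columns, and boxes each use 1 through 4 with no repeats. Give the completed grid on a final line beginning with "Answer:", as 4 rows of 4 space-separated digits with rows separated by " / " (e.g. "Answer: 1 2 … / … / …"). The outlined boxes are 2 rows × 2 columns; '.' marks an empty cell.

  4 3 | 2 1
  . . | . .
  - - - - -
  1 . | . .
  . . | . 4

Step 1. [r3c3∈{3}] r3c3 is down to just 3. So r3c3=3.
Step 2. [r4c2∈{2}] nothing but 2 survives at r4c2, so r4c2=2.
Step 3. [r3c2∈{4}] nothing but 4 survives at r3c2. So r3c2=4.
Step 4. [r3c4∈{2}] r3c4's peers cover all but 2, so r3c4=2.
Step 5. [r4c1∈{3}] only 3 remains possible at r4c1, so r4c1=3.
Step 6. [r4c3∈{1}] r4c3 is down to just 1 ⇒ r4c3=1.
Step 7. [r2c1∈{2}] nothing but 2 survives at r2c1 ⇒ r2c1=2.
Step 8. [r2c3∈{4}] r2c3 is down to just 4. So r2c3=4.
Step 9. [r2c4∈{3}] only 3 remains possible at r2c4, so r2c4=3.
Step 10. [r2c2∈{1}] r2c2 has the single candidate 1, so r2c2=1.

Answer: 4 3 2 1 / 2 1 4 3 / 1 4 3 2 / 3 2 1 4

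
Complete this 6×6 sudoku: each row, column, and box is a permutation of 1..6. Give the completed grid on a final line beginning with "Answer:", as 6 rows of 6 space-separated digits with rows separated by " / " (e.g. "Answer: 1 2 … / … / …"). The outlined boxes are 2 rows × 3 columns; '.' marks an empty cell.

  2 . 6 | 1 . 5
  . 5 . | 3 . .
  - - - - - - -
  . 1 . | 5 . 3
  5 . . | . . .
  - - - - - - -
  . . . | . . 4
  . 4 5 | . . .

Step 1. [r4c4∈{2,4,6}] 4 has one home in col 4: r4c4, so r4c4=4.
Step 2. [r5c5∈{1,2,3,5,6}] row 5 places 5 nowhere but r5c5. So r5c5=5.
Step 3. [r6c5∈{1,2,3,6}] 3 has one home in col 5: r6c5, so r6c5=3.
Step 4. [r6c6∈{1,2,6}] r6c6 is the only open cell in box 6 admitting 1, so r6c6=1.
Step 5. [r5c1∈{1,3,6}] col 1 places 3 nowhere but r5c1. So r5c1=3.
Step 6. [r6c1∈{6}] r6c1 has the single candidate 6. So r6c1=6.
Step 7. [r3c5∈{2,6}] row 3 places 6 nowhere but r3c5. So r3c5=6.
Step 8. [r4c6∈{2}] r4c6 is down to just 2, so r4c6=2.
Step 9. [r2c1∈{1,4}] in col 1, 1 fits only at r2c1 ⇒ r2c1=1.
Step 10. [r3c3∈{2,4}] r3c3 is the only open cell in row 3 admitting 2 ⇒ r3c3=2.
Step 11. [r5c2∈{2}] only 2 remains possible at r5c2 ⇒ r5c2=2.
Step 12. [r4c2∈{3,6}] row 4 places 6 nowhere but r4c2. So r4c2=6.
Step 13. [r2c5∈{2,4}] r2c5 is the only open cell in row 2 admitting 2 ⇒ r2c5=2.
Step 14. [r5c3∈{1}] only 1 remains possible at r5c3, so r5c3=1.
Step 15. [r2c3∈{4}] r2c3's peers cover all but 4, so r2c3=4.
Step 16. [r5c4∈{6}] only 6 remains possible at r5c4. So r5c4=6.
Step 17. [r1c2∈{3}] nothing but 3 survives at r1c2. So r1c2=3.
Step 18. [r6c4∈{2}] nothing but 2 survives at r6c4 ⇒ r6c4=2.
Step 19. [r1c5∈{4}] only 4 remains possible at r1c5. So r1c5=4.
Step 20. [r4c3∈{3}] only 3 remains possible at r4c3. So r4c3=3.
Step 21. [r3c1∈{4}] only 4 remains possible at r3c1 ⇒ r3c1=4.
Step 22. [r2c6∈{6}] r2c6's peers cover all but 6 ⇒ r2c6=6.
Step 23. [r4c5∈{1}] nothing but 1 survives at r4c5. So r4c5=1.

Answer: 2 3 6 1 4 5 / 1 5 4 3 2 6 / 4 1 2 5 6 3 / 5 6 3 4 1 2 / 3 2 1 6 5 4 / 6 4 5 2 3 1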